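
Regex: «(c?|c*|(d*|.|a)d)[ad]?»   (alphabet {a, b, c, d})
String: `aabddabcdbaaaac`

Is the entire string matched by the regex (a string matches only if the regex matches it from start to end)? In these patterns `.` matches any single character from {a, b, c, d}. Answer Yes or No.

No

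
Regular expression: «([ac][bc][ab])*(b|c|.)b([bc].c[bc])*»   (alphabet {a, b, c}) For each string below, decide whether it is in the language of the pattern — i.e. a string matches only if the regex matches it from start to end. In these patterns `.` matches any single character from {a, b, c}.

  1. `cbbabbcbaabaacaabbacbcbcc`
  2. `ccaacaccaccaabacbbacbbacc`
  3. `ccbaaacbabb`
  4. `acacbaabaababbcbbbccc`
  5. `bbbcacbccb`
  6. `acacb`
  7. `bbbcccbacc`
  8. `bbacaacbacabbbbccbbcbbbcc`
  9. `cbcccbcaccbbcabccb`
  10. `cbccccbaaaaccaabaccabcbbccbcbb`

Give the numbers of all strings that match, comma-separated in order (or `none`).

1, 2, 6, 7

1 → match
2 → match
3 → no match
4 → no match
5 → no match
6 → match
7 → match
8 → no match
9 → no match
10 → no match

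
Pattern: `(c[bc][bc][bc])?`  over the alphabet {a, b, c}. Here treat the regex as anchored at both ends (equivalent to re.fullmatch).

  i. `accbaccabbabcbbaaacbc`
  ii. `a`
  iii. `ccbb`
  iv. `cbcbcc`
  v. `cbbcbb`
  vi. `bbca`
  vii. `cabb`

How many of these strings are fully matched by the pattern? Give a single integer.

i → no match
ii. `a` → no match
iii. `ccbb` → match
iv. `cbcbcc` → no match
v. `cbbcbb` → no match
vi. `bbca` → no match
vii. `cabb` → no match
Total matched: 1

1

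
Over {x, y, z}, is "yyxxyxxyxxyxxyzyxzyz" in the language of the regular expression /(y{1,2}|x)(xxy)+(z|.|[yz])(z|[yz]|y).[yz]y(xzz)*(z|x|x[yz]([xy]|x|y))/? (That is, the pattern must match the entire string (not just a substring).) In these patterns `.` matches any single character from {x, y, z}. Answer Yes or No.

Yes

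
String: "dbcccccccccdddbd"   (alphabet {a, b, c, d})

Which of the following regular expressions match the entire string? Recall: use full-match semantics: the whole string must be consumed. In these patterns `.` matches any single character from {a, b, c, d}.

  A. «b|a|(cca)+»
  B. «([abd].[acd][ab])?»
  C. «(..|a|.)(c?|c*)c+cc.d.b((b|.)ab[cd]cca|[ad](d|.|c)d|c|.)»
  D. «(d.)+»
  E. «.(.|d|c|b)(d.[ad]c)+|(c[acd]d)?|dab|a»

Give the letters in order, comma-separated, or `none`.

C

A → no match
B → no match
C → match
D → no match
E → no match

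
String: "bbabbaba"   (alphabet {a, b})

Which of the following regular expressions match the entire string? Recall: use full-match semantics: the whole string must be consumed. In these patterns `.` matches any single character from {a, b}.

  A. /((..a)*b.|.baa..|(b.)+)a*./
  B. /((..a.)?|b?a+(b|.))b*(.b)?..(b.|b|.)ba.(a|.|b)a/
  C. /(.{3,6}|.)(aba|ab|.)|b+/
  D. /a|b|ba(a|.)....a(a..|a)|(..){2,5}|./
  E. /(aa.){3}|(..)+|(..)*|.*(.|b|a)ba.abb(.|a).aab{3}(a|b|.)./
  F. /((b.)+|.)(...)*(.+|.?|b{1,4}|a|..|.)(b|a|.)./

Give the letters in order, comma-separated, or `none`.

A → no match
B → no match
C → match
D → match
E → match
F → match

C, D, E, F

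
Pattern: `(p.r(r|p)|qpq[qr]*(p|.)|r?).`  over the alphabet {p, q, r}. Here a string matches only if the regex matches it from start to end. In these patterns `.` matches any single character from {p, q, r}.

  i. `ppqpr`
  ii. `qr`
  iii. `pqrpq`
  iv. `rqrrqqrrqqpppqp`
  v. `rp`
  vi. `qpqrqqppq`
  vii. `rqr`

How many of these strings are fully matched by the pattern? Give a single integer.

i → no match
ii → no match
iii → match
iv → no match
v → match
vi → no match
vii → no match
Total matched: 2

2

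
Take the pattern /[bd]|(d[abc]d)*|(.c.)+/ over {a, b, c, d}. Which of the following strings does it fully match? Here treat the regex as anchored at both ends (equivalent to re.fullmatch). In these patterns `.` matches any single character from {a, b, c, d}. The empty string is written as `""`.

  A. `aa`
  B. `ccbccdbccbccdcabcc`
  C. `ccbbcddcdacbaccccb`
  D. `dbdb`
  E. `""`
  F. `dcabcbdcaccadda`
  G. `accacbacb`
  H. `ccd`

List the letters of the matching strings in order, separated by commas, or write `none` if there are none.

A → no match
B → match
C → match
D → no match
E → match
F → no match
G → match
H → match

B, C, E, G, H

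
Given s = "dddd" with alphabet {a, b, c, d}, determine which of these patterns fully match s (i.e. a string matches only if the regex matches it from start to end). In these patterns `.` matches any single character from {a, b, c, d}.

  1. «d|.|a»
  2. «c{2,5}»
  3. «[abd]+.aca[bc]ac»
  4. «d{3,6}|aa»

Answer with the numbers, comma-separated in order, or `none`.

1 → no match
2 → no match — must start with "c"
3 → no match — must end with "ac"
4 → match

4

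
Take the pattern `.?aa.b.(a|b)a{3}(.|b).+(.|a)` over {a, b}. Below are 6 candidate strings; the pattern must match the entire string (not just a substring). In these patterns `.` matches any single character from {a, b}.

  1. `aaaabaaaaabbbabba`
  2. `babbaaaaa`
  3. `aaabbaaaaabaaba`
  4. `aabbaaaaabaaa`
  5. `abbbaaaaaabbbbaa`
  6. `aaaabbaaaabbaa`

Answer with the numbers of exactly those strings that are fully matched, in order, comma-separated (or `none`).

1 → match
2 → no match
3 → match
4 → match
5 → no match
6 → match

1, 3, 4, 6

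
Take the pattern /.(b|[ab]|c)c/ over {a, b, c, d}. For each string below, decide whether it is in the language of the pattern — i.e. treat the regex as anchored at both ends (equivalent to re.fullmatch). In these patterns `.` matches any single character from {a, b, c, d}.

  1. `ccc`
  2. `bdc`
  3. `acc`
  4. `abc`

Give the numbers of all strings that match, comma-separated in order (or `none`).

1, 3, 4

1 → match
2 → no match
3 → match
4 → match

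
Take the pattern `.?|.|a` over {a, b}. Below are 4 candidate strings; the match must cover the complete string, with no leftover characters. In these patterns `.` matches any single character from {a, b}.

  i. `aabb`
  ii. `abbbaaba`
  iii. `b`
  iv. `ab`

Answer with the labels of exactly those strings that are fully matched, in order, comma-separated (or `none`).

i → no match
ii → no match
iii → match
iv → no match

iii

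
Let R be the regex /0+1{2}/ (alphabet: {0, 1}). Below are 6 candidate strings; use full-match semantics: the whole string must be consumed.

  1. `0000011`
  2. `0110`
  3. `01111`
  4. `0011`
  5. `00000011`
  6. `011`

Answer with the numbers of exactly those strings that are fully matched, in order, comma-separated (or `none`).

1, 4, 5, 6

1 → match
2 → no match — must end with `1`
3 → no match
4 → match
5 → match
6 → match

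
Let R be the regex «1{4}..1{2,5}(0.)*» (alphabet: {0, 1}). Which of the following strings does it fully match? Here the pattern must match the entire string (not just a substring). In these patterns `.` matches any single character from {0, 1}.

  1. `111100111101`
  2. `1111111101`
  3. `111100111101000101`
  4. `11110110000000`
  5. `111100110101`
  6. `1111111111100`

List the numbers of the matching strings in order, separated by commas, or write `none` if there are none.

1, 2, 3, 5, 6

1 → match
2 → match
3 → match
4 → no match
5 → match
6 → match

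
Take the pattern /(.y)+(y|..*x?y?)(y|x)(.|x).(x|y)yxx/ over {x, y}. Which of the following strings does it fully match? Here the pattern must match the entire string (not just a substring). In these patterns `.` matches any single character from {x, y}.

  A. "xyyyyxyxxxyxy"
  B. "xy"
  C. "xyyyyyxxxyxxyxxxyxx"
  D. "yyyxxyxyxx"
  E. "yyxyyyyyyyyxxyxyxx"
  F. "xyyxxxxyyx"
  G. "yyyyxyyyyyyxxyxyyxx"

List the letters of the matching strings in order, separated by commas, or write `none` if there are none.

C, D, E, G

A → no match — must end with "yxx"
B → no match — must end with "yxx"
C → match
D → match
E → match
F → no match — must end with "yxx"
G → match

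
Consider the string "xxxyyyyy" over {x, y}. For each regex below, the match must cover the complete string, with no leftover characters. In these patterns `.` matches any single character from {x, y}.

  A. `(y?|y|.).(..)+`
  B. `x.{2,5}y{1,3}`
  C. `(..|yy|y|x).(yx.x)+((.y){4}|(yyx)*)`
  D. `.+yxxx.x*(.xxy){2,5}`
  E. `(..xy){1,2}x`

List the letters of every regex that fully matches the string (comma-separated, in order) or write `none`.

A → match
B → match
C → no match
D → no match — must end with "xxy"
E → no match — must end with "xyx"

A, B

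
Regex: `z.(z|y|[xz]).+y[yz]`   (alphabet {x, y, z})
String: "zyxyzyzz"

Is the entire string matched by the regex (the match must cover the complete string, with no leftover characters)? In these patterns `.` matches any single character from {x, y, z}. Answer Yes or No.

No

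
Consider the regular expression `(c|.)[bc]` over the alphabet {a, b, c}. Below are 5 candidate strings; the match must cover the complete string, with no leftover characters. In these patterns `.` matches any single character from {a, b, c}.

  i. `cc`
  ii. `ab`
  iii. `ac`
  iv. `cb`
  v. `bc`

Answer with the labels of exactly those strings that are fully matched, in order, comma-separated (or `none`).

i → match
ii → match
iii → match
iv → match
v → match

i, ii, iii, iv, v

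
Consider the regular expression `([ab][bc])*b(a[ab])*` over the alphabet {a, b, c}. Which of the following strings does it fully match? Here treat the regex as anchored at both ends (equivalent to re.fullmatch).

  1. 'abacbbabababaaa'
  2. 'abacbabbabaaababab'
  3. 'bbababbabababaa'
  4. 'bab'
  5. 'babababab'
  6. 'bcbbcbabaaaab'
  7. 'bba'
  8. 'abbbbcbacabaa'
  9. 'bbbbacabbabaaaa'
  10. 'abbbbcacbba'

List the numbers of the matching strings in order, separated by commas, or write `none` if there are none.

3, 4, 5, 9

1 → no match
2 → no match
3 → match
4 → match
5 → match
6 → no match
7 → no match
8 → no match
9 → match
10 → no match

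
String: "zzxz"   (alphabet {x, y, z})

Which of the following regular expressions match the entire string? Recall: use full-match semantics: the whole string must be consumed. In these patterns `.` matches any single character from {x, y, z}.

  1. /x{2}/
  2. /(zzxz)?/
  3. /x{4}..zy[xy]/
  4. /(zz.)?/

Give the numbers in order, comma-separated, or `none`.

2

1 → no match — must start with "x"
2 → match
3 → no match — must start with "x"
4 → no match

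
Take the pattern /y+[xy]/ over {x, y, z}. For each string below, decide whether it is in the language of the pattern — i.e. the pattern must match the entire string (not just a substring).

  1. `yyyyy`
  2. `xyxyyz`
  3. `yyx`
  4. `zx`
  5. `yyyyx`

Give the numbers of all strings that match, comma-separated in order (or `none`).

1, 3, 5

1. `yyyyy` → match
2. `xyxyyz` → no match — must start with `y`
3. `yyx` → match
4. `zx` → no match — must start with `y`
5. `yyyyx` → match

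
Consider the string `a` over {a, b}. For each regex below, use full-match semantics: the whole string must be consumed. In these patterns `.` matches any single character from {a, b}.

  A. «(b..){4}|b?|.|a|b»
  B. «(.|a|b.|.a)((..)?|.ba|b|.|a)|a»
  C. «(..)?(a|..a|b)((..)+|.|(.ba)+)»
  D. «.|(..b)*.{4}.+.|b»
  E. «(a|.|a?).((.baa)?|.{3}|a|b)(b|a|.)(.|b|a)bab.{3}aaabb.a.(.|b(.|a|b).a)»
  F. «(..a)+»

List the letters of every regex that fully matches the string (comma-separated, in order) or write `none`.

A → match
B → match
C → no match
D → match
E → no match
F → no match

A, B, D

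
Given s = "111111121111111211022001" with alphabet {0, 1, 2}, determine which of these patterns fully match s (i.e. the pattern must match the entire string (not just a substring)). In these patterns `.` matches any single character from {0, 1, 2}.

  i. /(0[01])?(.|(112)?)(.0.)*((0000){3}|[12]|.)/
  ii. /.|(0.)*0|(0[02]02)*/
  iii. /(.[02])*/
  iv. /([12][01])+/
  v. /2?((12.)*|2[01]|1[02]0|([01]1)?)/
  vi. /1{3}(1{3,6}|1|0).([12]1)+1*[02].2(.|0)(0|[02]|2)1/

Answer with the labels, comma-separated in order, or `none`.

i → no match
ii → no match
iii → no match
iv → no match
v → no match
vi → match

vi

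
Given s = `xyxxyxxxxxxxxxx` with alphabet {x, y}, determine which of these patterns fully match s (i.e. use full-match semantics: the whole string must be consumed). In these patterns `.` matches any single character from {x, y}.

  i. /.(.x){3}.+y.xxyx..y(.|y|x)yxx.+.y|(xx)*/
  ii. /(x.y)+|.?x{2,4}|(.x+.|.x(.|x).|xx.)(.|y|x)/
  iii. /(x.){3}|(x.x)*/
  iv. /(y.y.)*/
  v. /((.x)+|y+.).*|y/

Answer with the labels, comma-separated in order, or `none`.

iii

i → no match
ii → no match
iii → match
iv → no match
v → no match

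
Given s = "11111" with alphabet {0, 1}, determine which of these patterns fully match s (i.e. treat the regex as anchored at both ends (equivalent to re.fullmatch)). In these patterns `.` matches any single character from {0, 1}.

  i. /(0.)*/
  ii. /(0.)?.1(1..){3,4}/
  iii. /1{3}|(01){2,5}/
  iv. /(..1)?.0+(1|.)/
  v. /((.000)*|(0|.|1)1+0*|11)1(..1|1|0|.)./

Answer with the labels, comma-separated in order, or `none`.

i → no match
ii → no match
iii → no match
iv → no match
v → match

v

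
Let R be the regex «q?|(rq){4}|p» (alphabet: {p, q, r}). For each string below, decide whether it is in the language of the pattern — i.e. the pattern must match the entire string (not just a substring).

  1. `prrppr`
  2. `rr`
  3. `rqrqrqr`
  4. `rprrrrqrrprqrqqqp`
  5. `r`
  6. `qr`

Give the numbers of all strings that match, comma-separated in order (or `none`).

1 → no match
2 → no match
3 → no match
4 → no match
5 → no match
6 → no match

none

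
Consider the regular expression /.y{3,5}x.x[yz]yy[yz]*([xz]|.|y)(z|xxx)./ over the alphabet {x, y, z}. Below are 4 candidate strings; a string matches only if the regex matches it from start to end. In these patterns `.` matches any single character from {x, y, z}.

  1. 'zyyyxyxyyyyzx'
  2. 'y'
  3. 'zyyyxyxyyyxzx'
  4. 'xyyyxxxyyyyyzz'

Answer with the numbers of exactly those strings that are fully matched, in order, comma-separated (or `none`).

1 → match
2 → no match
3 → match
4 → match

1, 3, 4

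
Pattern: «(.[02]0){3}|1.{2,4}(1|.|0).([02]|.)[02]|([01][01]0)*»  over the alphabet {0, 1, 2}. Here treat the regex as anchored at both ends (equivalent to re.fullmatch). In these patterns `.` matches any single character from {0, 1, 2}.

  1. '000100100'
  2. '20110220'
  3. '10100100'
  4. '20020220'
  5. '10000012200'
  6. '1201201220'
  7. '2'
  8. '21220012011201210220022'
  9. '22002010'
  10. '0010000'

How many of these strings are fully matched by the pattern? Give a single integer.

1 → match
2 → no match
3 → match
4 → no match
5 → no match
6 → no match
7 → no match
8 → no match
9 → no match
10 → no match
Total matched: 2

2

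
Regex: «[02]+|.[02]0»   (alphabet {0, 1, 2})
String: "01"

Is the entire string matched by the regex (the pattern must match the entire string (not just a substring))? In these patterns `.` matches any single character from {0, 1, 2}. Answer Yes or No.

No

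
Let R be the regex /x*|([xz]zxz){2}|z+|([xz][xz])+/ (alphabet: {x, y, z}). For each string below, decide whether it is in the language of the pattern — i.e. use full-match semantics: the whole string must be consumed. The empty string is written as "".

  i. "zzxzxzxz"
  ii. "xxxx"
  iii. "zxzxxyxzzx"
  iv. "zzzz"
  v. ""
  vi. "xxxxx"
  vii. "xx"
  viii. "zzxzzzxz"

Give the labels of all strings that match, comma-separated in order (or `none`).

i → match
ii → match
iii → no match
iv → match
v → match
vi → match
vii → match
viii → match

i, ii, iv, v, vi, vii, viii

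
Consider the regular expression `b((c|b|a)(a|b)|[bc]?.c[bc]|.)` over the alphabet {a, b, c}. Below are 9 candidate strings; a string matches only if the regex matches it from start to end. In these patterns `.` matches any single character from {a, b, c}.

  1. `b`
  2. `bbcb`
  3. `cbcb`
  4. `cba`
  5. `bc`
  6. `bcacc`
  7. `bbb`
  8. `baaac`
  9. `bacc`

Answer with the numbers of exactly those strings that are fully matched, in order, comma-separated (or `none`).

1 → no match
2 → match
3 → no match — must start with `b`
4 → no match — must start with `b`
5 → match
6 → match
7 → match
8 → no match
9 → match

2, 5, 6, 7, 9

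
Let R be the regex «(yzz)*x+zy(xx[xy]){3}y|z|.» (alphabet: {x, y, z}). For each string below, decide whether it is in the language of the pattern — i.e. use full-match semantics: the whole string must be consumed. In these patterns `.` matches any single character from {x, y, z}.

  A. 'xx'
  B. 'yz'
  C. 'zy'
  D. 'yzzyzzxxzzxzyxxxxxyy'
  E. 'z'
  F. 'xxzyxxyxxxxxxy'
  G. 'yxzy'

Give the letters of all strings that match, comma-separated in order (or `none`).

A → no match
B → no match
C → no match
D → no match
E → match
F → match
G → no match

E, F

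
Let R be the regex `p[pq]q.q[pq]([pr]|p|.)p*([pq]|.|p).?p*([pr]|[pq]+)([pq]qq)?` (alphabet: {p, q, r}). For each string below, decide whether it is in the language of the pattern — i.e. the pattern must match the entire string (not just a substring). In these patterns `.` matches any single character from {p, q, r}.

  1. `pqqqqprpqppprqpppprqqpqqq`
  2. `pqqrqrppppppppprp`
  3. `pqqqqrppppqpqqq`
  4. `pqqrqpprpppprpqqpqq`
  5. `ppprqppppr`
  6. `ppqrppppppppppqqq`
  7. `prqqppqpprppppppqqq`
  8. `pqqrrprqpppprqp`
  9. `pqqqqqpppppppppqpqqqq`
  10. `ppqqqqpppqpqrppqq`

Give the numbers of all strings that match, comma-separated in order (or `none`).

1 → no match
2 → no match
3 → no match
4 → no match
5 → no match
6 → no match
7 → no match
8 → no match
9 → match
10 → no match

9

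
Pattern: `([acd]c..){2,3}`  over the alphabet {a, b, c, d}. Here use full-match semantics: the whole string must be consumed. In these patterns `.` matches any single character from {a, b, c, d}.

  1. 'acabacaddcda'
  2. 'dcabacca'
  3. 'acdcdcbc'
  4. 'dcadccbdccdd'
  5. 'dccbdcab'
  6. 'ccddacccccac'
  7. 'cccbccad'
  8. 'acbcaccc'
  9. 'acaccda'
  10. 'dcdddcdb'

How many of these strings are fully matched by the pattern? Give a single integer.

9

1. 'acabacaddcda' → match
2. 'dcabacca' → match
3. 'acdcdcbc' → match
4. 'dcadccbdccdd' → match
5. 'dccbdcab' → match
6. 'ccddacccccac' → match
7. 'cccbccad' → match
8. 'acbcaccc' → match
9. 'acaccda' → no match
10. 'dcdddcdb' → match
Total matched: 9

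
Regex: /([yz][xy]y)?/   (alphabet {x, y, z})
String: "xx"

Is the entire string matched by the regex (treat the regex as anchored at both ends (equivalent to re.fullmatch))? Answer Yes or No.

No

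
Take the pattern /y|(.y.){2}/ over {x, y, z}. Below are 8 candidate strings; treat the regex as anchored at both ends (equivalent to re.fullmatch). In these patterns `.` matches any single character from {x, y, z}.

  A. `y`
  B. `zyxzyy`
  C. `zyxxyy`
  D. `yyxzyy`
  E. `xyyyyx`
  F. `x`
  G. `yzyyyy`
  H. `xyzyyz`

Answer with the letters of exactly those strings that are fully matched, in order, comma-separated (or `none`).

A, B, C, D, E, H

A → match
B → match
C → match
D → match
E → match
F → no match
G → no match
H → match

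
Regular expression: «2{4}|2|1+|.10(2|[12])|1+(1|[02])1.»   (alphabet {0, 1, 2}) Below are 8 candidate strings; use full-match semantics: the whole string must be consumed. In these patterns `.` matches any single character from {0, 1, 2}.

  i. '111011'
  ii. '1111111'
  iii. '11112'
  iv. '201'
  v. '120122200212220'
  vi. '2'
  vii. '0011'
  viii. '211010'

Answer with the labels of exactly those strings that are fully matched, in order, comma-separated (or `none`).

i → match
ii → match
iii → match
iv → no match
v → no match
vi → match
vii → no match
viii → no match

i, ii, iii, vi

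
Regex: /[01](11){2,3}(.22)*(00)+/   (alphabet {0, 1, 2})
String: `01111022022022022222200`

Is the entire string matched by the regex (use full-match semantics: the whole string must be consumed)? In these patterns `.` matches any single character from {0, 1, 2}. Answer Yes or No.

No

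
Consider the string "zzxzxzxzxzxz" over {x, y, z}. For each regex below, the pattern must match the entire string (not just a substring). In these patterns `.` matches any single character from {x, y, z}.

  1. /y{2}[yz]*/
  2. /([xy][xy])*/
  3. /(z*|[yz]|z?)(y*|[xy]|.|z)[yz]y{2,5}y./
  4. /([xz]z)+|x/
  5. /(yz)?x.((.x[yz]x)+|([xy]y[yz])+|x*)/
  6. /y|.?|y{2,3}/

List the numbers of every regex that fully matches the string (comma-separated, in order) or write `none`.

4

1 → no match — must start with "y"
2 → no match
3 → no match
4 → match
5 → no match
6 → no match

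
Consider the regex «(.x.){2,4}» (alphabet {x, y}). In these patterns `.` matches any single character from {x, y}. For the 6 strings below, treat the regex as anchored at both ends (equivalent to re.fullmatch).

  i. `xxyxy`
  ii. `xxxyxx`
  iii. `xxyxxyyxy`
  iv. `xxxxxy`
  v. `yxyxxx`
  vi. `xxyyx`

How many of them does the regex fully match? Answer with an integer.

4

i → no match
ii → match
iii → match
iv → match
v → match
vi → no match
Total matched: 4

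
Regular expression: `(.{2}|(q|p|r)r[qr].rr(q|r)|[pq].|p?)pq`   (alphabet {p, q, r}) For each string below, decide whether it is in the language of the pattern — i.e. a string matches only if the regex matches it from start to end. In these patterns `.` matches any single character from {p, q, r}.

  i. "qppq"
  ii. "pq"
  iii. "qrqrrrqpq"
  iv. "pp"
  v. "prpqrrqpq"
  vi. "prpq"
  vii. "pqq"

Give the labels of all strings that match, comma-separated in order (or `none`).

i, ii, iii, vi

i → match
ii → match
iii → match
iv → no match — must end with "pq"
v → no match
vi → match
vii → no match — must end with "pq"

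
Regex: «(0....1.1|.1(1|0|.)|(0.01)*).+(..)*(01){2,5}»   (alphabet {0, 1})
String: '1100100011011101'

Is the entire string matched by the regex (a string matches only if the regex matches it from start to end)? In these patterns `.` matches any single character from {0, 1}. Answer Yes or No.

No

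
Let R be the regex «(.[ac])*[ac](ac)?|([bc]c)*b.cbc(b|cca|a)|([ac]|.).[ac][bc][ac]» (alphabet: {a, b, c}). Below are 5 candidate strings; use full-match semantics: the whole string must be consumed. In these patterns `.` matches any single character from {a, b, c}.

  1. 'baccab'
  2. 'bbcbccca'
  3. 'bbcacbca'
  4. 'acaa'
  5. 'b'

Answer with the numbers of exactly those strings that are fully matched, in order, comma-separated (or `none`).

2

1. 'baccab' → no match
2. 'bbcbccca' → match
3. 'bbcacbca' → no match
4. 'acaa' → no match
5. 'b' → no match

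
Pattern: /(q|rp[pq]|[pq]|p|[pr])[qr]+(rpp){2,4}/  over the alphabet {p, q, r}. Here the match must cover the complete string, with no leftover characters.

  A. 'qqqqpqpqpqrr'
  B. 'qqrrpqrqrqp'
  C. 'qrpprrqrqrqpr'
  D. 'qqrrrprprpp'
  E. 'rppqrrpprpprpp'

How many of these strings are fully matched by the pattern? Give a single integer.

1

A. 'qqqqpqpqpqrr' → no match — must end with 'rpp'
B. 'qqrrpqrqrqp' → no match — must end with 'rpp'
C → no match — must end with 'rpp'
D. 'qqrrrprprpp' → no match
E → match
Total matched: 1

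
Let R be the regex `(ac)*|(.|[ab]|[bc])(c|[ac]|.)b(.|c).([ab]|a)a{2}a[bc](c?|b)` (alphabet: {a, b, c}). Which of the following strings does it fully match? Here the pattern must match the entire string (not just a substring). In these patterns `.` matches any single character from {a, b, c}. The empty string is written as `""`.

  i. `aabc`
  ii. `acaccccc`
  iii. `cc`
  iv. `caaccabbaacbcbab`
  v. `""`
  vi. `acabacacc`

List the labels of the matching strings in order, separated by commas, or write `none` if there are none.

v

i → no match
ii → no match
iii → no match
iv → no match
v → match
vi → no match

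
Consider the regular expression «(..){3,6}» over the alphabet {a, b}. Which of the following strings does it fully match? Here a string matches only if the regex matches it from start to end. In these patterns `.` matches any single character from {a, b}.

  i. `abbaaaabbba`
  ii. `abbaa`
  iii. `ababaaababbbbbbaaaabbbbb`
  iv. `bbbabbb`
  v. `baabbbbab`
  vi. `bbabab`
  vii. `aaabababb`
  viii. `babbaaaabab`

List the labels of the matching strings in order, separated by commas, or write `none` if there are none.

i → no match
ii → no match
iii → no match
iv → no match
v → no match
vi → match
vii → no match
viii → no match

vi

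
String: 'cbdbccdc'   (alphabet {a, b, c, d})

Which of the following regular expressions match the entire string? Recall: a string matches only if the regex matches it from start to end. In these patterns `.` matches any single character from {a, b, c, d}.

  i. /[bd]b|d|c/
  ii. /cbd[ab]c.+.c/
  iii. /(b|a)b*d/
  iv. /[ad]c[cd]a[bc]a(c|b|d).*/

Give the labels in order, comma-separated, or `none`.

i → no match
ii → match
iii → no match — must end with 'd'
iv → no match

ii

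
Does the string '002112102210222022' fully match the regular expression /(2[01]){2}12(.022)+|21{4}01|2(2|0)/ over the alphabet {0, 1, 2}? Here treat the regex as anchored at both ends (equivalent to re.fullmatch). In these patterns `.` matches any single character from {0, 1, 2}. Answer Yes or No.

No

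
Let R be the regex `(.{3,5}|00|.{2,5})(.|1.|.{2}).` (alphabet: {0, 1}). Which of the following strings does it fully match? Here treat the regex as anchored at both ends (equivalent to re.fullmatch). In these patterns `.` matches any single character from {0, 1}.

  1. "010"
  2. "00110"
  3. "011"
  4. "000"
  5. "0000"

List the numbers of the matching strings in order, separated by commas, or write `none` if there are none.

1 → no match
2 → match
3 → no match
4 → no match
5 → match

2, 5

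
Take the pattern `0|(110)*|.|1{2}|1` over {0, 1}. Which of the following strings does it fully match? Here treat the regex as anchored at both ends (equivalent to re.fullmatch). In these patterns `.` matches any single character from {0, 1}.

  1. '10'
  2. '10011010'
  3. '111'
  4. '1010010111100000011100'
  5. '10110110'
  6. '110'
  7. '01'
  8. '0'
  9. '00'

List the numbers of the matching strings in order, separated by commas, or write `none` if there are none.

1 → no match
2 → no match
3 → no match
4 → no match
5 → no match
6 → match
7 → no match
8 → match
9 → no match

6, 8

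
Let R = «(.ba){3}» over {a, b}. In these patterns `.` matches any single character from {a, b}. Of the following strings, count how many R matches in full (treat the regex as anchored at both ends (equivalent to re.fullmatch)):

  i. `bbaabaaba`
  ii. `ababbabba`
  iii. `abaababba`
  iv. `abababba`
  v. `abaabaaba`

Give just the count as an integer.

i → match
ii → match
iii → match
iv → no match
v → match
Total matched: 4

4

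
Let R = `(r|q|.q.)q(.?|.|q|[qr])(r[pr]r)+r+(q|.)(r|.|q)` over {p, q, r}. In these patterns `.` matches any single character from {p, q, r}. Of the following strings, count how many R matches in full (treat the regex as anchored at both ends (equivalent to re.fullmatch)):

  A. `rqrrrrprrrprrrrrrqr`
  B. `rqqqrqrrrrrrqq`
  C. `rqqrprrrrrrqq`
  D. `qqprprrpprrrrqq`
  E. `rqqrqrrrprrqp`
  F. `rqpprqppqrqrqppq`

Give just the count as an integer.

1

A → no match
B → no match
C → match
D → no match
E → no match
F → no match
Total matched: 1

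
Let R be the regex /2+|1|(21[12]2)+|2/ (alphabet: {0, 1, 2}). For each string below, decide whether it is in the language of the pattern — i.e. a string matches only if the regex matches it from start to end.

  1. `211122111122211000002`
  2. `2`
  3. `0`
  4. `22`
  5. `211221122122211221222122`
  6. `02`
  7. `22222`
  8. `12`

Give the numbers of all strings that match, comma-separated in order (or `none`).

2, 4, 5, 7

1 → no match
2 → match
3 → no match
4 → match
5 → match
6 → no match
7 → match
8 → no match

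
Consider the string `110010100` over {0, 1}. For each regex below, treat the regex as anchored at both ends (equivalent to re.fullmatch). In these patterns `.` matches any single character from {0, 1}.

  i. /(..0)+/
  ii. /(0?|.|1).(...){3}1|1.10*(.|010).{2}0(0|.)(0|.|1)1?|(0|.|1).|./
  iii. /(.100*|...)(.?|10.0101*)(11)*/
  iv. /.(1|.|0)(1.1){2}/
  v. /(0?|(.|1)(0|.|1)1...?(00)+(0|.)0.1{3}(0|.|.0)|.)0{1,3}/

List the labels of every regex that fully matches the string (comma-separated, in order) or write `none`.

i → match
ii → no match
iii → no match
iv → no match — must end with `1`
v → no match

i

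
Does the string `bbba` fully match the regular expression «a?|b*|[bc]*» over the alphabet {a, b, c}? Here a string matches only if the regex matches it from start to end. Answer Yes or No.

No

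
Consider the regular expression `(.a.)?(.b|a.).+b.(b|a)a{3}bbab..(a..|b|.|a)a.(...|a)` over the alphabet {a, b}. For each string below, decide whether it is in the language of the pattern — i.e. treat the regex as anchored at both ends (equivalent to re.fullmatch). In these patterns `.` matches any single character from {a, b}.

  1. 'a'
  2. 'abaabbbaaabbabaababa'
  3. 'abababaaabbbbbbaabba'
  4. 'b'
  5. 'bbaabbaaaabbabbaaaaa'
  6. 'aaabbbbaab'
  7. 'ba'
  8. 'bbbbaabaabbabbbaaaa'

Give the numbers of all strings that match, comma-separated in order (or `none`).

2, 5

1 → no match
2 → match
3 → no match
4 → no match
5 → match
6 → no match
7 → no match
8 → no match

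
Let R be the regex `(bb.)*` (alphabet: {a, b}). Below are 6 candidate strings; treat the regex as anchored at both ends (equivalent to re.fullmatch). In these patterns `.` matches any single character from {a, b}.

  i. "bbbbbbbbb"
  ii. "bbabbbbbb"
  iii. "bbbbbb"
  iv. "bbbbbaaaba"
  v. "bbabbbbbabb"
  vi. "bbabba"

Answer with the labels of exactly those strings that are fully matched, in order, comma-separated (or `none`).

i → match
ii → match
iii → match
iv → no match
v → no match
vi → match

i, ii, iii, vi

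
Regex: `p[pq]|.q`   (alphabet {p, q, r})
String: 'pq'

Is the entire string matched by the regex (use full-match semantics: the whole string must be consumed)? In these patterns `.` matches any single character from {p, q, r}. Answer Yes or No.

Yes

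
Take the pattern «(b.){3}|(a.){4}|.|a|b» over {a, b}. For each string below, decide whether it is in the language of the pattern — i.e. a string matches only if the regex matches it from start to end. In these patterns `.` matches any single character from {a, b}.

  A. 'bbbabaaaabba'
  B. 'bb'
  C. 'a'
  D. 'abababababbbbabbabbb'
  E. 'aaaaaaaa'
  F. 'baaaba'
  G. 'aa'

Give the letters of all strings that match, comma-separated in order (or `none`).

A → no match
B → no match
C → match
D → no match
E → match
F → no match
G → no match

C, E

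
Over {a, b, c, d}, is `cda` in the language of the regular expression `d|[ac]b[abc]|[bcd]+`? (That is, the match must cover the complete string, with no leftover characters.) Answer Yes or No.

No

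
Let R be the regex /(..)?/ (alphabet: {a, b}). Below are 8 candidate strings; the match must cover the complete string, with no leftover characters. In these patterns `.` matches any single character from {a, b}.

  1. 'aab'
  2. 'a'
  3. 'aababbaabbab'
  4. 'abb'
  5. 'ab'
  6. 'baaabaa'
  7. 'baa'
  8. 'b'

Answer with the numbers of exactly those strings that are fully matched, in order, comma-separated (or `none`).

1 → no match
2 → no match
3 → no match
4 → no match
5 → match
6 → no match
7 → no match
8 → no match

5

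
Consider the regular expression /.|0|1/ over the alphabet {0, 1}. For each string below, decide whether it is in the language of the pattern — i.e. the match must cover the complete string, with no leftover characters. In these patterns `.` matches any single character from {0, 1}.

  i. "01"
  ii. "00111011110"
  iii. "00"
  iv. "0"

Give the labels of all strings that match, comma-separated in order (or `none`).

i → no match
ii → no match
iii → no match
iv → match

iv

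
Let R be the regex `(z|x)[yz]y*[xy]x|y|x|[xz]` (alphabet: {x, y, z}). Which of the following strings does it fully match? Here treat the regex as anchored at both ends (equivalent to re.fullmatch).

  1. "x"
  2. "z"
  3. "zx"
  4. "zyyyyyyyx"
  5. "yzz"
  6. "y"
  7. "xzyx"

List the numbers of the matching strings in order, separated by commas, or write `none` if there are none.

1 → match
2 → match
3 → no match
4 → match
5 → no match
6 → match
7 → match

1, 2, 4, 6, 7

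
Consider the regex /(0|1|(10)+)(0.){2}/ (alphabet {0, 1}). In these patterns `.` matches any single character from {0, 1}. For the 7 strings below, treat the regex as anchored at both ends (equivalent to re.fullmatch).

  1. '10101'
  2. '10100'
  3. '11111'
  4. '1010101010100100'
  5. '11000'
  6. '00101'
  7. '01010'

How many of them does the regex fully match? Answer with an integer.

4

1. '10101' → match
2. '10100' → match
3. '11111' → no match
4 → match
5. '11000' → no match
6. '00101' → match
7. '01010' → no match
Total matched: 4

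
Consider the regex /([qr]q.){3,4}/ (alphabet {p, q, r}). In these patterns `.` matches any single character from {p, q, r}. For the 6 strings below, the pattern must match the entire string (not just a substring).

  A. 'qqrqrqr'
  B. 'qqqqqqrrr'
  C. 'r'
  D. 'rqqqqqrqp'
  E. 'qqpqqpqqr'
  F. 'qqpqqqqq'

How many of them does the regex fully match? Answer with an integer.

A. 'qqrqrqr' → no match
B. 'qqqqqqrrr' → no match
C. 'r' → no match
D. 'rqqqqqrqp' → match
E. 'qqpqqpqqr' → match
F. 'qqpqqqqq' → no match
Total matched: 2

2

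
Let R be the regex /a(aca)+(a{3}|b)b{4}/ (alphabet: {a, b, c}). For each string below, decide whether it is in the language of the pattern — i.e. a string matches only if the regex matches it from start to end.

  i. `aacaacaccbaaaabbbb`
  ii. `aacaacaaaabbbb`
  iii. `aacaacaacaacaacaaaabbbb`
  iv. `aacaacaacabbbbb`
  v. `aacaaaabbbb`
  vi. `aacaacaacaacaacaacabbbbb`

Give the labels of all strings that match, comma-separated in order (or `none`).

ii, iii, iv, v, vi

i → no match
ii → match
iii → match
iv → match
v → match
vi → match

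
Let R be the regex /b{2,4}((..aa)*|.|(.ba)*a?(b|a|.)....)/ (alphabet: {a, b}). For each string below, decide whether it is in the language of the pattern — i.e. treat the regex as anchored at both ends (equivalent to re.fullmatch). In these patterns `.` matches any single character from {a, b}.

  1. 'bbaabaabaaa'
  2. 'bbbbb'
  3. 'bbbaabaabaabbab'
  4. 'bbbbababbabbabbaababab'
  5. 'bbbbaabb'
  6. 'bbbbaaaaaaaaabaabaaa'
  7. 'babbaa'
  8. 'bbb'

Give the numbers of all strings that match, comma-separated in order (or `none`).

2, 4, 5, 6, 8

1 → no match
2 → match
3 → no match
4 → match
5 → match
6 → match
7 → no match
8 → match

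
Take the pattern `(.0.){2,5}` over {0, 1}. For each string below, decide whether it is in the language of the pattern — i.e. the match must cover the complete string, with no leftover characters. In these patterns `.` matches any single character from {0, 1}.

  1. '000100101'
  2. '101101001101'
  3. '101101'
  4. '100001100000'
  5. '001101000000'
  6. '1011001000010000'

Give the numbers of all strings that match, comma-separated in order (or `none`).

1 → match
2 → match
3 → match
4 → match
5 → match
6 → no match

1, 2, 3, 4, 5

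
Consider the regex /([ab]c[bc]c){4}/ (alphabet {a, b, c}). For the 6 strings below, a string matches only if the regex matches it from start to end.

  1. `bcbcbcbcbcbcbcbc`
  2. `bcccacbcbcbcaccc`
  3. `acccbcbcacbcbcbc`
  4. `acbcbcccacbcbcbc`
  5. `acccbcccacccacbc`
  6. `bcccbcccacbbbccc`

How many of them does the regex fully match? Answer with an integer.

1 → match
2 → match
3 → match
4 → match
5 → match
6 → no match
Total matched: 5

5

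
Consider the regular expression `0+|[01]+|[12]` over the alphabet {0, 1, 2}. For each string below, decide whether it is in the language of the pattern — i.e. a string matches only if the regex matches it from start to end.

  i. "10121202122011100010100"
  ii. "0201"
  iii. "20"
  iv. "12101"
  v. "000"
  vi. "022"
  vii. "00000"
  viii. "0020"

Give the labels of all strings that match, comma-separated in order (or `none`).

i → no match
ii → no match
iii → no match
iv → no match
v → match
vi → no match
vii → match
viii → no match

v, vii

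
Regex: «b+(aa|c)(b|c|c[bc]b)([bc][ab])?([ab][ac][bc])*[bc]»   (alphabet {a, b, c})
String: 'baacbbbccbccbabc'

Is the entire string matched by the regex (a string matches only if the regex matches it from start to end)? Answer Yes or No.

Yes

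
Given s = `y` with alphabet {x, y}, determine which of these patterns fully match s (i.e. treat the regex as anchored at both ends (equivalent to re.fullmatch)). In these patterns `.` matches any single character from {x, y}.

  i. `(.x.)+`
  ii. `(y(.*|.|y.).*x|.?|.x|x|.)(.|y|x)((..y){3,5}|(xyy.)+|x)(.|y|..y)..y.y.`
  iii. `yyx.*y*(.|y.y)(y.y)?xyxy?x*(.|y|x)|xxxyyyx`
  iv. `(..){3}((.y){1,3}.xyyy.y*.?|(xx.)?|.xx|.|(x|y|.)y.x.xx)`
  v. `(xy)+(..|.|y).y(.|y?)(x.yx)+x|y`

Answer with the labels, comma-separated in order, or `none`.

i → no match
ii → no match
iii → no match
iv → no match
v → match

v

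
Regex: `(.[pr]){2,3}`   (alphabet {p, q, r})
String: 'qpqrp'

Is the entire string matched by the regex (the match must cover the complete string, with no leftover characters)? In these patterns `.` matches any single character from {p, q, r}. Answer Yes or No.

No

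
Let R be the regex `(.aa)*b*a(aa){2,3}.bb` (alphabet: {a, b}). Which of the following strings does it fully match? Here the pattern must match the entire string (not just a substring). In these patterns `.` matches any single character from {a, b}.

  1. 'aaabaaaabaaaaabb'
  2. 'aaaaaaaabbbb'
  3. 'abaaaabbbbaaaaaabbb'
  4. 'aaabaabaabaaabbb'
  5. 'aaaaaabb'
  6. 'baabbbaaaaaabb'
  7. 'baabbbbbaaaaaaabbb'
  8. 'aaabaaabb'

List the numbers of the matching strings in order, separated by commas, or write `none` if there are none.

1 → no match
2 → no match
3 → no match
4 → no match
5 → match
6 → match
7 → match
8 → no match

5, 6, 7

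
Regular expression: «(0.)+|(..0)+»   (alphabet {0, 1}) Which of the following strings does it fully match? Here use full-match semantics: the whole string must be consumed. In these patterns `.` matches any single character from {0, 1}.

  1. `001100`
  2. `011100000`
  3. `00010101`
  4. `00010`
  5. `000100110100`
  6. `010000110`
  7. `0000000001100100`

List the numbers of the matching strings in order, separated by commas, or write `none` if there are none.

3, 5, 6

1. `001100` → no match
2. `011100000` → no match
3. `00010101` → match
4. `00010` → no match
5. `000100110100` → match
6. `010000110` → match
7 → no match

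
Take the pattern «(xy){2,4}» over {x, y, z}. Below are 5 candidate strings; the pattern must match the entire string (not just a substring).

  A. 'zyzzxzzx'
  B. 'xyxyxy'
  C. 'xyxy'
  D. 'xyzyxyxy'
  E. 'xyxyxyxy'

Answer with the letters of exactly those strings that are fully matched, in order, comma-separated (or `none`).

B, C, E

A. 'zyzzxzzx' → no match — must start with 'xy'
B. 'xyxyxy' → match
C. 'xyxy' → match
D. 'xyzyxyxy' → no match
E. 'xyxyxyxy' → match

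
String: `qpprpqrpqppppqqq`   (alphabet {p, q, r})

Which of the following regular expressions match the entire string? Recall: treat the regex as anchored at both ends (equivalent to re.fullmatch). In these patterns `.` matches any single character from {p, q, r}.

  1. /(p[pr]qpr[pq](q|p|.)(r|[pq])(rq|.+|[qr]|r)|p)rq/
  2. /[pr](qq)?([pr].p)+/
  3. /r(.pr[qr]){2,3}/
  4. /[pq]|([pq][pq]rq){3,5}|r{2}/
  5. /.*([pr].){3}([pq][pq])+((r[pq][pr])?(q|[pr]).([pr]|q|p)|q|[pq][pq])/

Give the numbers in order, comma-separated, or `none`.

1 → no match — must start with `p`
2 → no match — must end with `p`
3 → no match — must start with `r`
4 → no match
5 → match

5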